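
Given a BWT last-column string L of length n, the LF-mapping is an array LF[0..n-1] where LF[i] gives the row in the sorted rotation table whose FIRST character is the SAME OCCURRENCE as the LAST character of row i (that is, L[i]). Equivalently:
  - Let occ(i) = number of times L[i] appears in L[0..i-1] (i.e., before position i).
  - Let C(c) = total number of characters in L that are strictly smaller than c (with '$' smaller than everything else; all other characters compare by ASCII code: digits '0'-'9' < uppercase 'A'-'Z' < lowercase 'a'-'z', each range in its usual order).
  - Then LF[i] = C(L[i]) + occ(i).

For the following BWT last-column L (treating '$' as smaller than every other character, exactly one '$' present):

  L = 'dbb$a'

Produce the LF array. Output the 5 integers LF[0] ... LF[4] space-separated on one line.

Answer: 4 2 3 0 1

Derivation:
Char counts: '$':1, 'a':1, 'b':2, 'd':1
C (first-col start): C('$')=0, C('a')=1, C('b')=2, C('d')=4
L[0]='d': occ=0, LF[0]=C('d')+0=4+0=4
L[1]='b': occ=0, LF[1]=C('b')+0=2+0=2
L[2]='b': occ=1, LF[2]=C('b')+1=2+1=3
L[3]='$': occ=0, LF[3]=C('$')+0=0+0=0
L[4]='a': occ=0, LF[4]=C('a')+0=1+0=1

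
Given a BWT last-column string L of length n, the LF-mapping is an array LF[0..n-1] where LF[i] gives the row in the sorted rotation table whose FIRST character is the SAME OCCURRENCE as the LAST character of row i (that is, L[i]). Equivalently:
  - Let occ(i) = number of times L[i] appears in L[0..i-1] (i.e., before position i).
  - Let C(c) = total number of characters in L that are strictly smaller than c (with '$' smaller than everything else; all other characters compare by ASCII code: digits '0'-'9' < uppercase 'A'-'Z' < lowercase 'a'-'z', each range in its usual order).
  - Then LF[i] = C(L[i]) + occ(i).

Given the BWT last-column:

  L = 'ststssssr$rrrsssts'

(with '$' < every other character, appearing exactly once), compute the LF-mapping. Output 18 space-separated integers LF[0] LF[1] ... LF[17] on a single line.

Answer: 5 15 6 16 7 8 9 10 1 0 2 3 4 11 12 13 17 14

Derivation:
Char counts: '$':1, 'r':4, 's':10, 't':3
C (first-col start): C('$')=0, C('r')=1, C('s')=5, C('t')=15
L[0]='s': occ=0, LF[0]=C('s')+0=5+0=5
L[1]='t': occ=0, LF[1]=C('t')+0=15+0=15
L[2]='s': occ=1, LF[2]=C('s')+1=5+1=6
L[3]='t': occ=1, LF[3]=C('t')+1=15+1=16
L[4]='s': occ=2, LF[4]=C('s')+2=5+2=7
L[5]='s': occ=3, LF[5]=C('s')+3=5+3=8
L[6]='s': occ=4, LF[6]=C('s')+4=5+4=9
L[7]='s': occ=5, LF[7]=C('s')+5=5+5=10
L[8]='r': occ=0, LF[8]=C('r')+0=1+0=1
L[9]='$': occ=0, LF[9]=C('$')+0=0+0=0
L[10]='r': occ=1, LF[10]=C('r')+1=1+1=2
L[11]='r': occ=2, LF[11]=C('r')+2=1+2=3
L[12]='r': occ=3, LF[12]=C('r')+3=1+3=4
L[13]='s': occ=6, LF[13]=C('s')+6=5+6=11
L[14]='s': occ=7, LF[14]=C('s')+7=5+7=12
L[15]='s': occ=8, LF[15]=C('s')+8=5+8=13
L[16]='t': occ=2, LF[16]=C('t')+2=15+2=17
L[17]='s': occ=9, LF[17]=C('s')+9=5+9=14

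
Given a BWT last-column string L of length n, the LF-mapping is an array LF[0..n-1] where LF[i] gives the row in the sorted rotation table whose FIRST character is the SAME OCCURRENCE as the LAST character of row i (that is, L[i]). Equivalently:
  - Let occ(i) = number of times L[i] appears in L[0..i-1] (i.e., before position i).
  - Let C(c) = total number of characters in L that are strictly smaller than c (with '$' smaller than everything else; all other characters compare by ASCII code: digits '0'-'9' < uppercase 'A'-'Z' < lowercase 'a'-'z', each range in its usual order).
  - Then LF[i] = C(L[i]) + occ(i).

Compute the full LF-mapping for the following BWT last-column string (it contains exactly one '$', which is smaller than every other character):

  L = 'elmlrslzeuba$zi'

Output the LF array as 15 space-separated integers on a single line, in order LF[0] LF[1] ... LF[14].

Char counts: '$':1, 'a':1, 'b':1, 'e':2, 'i':1, 'l':3, 'm':1, 'r':1, 's':1, 'u':1, 'z':2
C (first-col start): C('$')=0, C('a')=1, C('b')=2, C('e')=3, C('i')=5, C('l')=6, C('m')=9, C('r')=10, C('s')=11, C('u')=12, C('z')=13
L[0]='e': occ=0, LF[0]=C('e')+0=3+0=3
L[1]='l': occ=0, LF[1]=C('l')+0=6+0=6
L[2]='m': occ=0, LF[2]=C('m')+0=9+0=9
L[3]='l': occ=1, LF[3]=C('l')+1=6+1=7
L[4]='r': occ=0, LF[4]=C('r')+0=10+0=10
L[5]='s': occ=0, LF[5]=C('s')+0=11+0=11
L[6]='l': occ=2, LF[6]=C('l')+2=6+2=8
L[7]='z': occ=0, LF[7]=C('z')+0=13+0=13
L[8]='e': occ=1, LF[8]=C('e')+1=3+1=4
L[9]='u': occ=0, LF[9]=C('u')+0=12+0=12
L[10]='b': occ=0, LF[10]=C('b')+0=2+0=2
L[11]='a': occ=0, LF[11]=C('a')+0=1+0=1
L[12]='$': occ=0, LF[12]=C('$')+0=0+0=0
L[13]='z': occ=1, LF[13]=C('z')+1=13+1=14
L[14]='i': occ=0, LF[14]=C('i')+0=5+0=5

Answer: 3 6 9 7 10 11 8 13 4 12 2 1 0 14 5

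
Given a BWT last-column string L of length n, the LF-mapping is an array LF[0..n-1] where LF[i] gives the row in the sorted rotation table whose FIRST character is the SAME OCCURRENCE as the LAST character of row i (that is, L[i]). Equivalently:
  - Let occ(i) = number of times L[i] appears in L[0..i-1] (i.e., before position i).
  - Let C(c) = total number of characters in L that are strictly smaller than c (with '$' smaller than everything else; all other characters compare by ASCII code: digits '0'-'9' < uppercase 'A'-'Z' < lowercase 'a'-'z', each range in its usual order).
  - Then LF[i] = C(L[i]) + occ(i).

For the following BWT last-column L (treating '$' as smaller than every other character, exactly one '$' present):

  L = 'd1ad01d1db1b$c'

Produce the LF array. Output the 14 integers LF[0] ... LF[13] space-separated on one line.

Char counts: '$':1, '0':1, '1':4, 'a':1, 'b':2, 'c':1, 'd':4
C (first-col start): C('$')=0, C('0')=1, C('1')=2, C('a')=6, C('b')=7, C('c')=9, C('d')=10
L[0]='d': occ=0, LF[0]=C('d')+0=10+0=10
L[1]='1': occ=0, LF[1]=C('1')+0=2+0=2
L[2]='a': occ=0, LF[2]=C('a')+0=6+0=6
L[3]='d': occ=1, LF[3]=C('d')+1=10+1=11
L[4]='0': occ=0, LF[4]=C('0')+0=1+0=1
L[5]='1': occ=1, LF[5]=C('1')+1=2+1=3
L[6]='d': occ=2, LF[6]=C('d')+2=10+2=12
L[7]='1': occ=2, LF[7]=C('1')+2=2+2=4
L[8]='d': occ=3, LF[8]=C('d')+3=10+3=13
L[9]='b': occ=0, LF[9]=C('b')+0=7+0=7
L[10]='1': occ=3, LF[10]=C('1')+3=2+3=5
L[11]='b': occ=1, LF[11]=C('b')+1=7+1=8
L[12]='$': occ=0, LF[12]=C('$')+0=0+0=0
L[13]='c': occ=0, LF[13]=C('c')+0=9+0=9

Answer: 10 2 6 11 1 3 12 4 13 7 5 8 0 9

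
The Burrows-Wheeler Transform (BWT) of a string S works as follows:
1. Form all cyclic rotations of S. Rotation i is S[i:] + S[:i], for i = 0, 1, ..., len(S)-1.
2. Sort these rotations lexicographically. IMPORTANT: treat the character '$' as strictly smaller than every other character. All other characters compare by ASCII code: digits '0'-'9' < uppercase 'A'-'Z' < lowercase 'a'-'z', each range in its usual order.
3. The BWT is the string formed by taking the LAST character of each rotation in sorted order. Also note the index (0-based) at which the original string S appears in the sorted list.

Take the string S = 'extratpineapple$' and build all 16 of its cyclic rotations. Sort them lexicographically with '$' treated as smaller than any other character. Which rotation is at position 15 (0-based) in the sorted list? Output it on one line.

All 16 rotations (rotation i = S[i:]+S[:i]):
  rot[0] = extratpineapple$
  rot[1] = xtratpineapple$e
  rot[2] = tratpineapple$ex
  rot[3] = ratpineapple$ext
  rot[4] = atpineapple$extr
  rot[5] = tpineapple$extra
  rot[6] = pineapple$extrat
  rot[7] = ineapple$extratp
  rot[8] = neapple$extratpi
  rot[9] = eapple$extratpin
  rot[10] = apple$extratpine
  rot[11] = pple$extratpinea
  rot[12] = ple$extratpineap
  rot[13] = le$extratpineapp
  rot[14] = e$extratpineappl
  rot[15] = $extratpineapple
Sorted (with $ < everything):
  sorted[0] = $extratpineapple
  sorted[1] = apple$extratpine
  sorted[2] = atpineapple$extr
  sorted[3] = e$extratpineappl
  sorted[4] = eapple$extratpin
  sorted[5] = extratpineapple$
  sorted[6] = ineapple$extratp
  sorted[7] = le$extratpineapp
  sorted[8] = neapple$extratpi
  sorted[9] = pineapple$extrat
  sorted[10] = ple$extratpineap
  sorted[11] = pple$extratpinea
  sorted[12] = ratpineapple$ext
  sorted[13] = tpineapple$extra
  sorted[14] = tratpineapple$ex
  sorted[15] = xtratpineapple$e
sorted[15] = xtratpineapple$e

Answer: xtratpineapple$e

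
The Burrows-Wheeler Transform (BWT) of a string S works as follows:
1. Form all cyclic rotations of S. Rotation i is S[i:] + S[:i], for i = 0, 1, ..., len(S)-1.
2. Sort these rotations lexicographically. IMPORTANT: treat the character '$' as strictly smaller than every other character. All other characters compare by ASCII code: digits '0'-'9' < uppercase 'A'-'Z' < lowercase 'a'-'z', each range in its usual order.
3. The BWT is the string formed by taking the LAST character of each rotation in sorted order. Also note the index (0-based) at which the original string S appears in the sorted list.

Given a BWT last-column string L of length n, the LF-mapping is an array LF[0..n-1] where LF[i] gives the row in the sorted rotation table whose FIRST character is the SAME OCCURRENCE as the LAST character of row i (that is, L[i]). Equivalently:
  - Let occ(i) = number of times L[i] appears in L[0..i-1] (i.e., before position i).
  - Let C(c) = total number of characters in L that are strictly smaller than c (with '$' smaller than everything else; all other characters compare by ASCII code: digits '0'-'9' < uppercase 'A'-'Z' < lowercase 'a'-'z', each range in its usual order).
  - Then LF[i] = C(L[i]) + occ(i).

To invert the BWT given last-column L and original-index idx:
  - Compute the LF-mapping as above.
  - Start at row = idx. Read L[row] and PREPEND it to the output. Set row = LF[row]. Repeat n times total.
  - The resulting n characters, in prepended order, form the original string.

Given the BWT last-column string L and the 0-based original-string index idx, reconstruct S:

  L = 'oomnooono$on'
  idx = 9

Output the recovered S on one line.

LF mapping: 5 6 1 2 7 8 9 3 10 0 11 4
Walk LF starting at row 9, prepending L[row]:
  step 1: row=9, L[9]='$', prepend. Next row=LF[9]=0
  step 2: row=0, L[0]='o', prepend. Next row=LF[0]=5
  step 3: row=5, L[5]='o', prepend. Next row=LF[5]=8
  step 4: row=8, L[8]='o', prepend. Next row=LF[8]=10
  step 5: row=10, L[10]='o', prepend. Next row=LF[10]=11
  step 6: row=11, L[11]='n', prepend. Next row=LF[11]=4
  step 7: row=4, L[4]='o', prepend. Next row=LF[4]=7
  step 8: row=7, L[7]='n', prepend. Next row=LF[7]=3
  step 9: row=3, L[3]='n', prepend. Next row=LF[3]=2
  step 10: row=2, L[2]='m', prepend. Next row=LF[2]=1
  step 11: row=1, L[1]='o', prepend. Next row=LF[1]=6
  step 12: row=6, L[6]='o', prepend. Next row=LF[6]=9
Reversed output: oomnnonoooo$

Answer: oomnnonoooo$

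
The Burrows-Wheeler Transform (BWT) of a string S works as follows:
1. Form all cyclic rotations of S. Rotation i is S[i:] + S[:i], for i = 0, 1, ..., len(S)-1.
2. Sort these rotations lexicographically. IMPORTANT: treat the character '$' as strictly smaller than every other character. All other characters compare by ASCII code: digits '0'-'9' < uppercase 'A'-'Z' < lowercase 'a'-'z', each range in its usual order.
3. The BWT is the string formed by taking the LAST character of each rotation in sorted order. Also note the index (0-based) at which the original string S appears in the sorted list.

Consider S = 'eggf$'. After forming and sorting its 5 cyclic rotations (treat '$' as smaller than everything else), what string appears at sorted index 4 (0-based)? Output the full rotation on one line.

Answer: ggf$e

Derivation:
All 5 rotations (rotation i = S[i:]+S[:i]):
  rot[0] = eggf$
  rot[1] = ggf$e
  rot[2] = gf$eg
  rot[3] = f$egg
  rot[4] = $eggf
Sorted (with $ < everything):
  sorted[0] = $eggf
  sorted[1] = eggf$
  sorted[2] = f$egg
  sorted[3] = gf$eg
  sorted[4] = ggf$e
sorted[4] = ggf$e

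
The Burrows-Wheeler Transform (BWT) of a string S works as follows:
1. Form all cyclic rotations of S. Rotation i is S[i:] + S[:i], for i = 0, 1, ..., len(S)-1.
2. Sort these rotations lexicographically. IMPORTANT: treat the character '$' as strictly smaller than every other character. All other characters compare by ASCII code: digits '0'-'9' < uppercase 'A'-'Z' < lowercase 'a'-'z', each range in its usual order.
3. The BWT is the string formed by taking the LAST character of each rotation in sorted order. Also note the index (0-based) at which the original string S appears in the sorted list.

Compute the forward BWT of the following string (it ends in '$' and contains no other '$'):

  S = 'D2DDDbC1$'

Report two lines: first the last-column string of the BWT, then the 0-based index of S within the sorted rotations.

All 9 rotations (rotation i = S[i:]+S[:i]):
  rot[0] = D2DDDbC1$
  rot[1] = 2DDDbC1$D
  rot[2] = DDDbC1$D2
  rot[3] = DDbC1$D2D
  rot[4] = DbC1$D2DD
  rot[5] = bC1$D2DDD
  rot[6] = C1$D2DDDb
  rot[7] = 1$D2DDDbC
  rot[8] = $D2DDDbC1
Sorted (with $ < everything):
  sorted[0] = $D2DDDbC1  (last char: '1')
  sorted[1] = 1$D2DDDbC  (last char: 'C')
  sorted[2] = 2DDDbC1$D  (last char: 'D')
  sorted[3] = C1$D2DDDb  (last char: 'b')
  sorted[4] = D2DDDbC1$  (last char: '$')
  sorted[5] = DDDbC1$D2  (last char: '2')
  sorted[6] = DDbC1$D2D  (last char: 'D')
  sorted[7] = DbC1$D2DD  (last char: 'D')
  sorted[8] = bC1$D2DDD  (last char: 'D')
Last column: 1CDb$2DDD
Original string S is at sorted index 4

Answer: 1CDb$2DDD
4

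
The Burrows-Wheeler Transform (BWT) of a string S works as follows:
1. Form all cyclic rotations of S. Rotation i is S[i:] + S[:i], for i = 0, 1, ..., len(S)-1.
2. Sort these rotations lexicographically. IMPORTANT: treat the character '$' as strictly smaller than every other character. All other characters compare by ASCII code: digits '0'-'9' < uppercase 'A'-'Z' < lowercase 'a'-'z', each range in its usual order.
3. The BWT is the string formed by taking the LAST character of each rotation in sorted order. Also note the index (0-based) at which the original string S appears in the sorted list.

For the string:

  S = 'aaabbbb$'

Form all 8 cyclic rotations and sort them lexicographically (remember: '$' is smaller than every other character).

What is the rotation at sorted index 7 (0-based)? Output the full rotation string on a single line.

All 8 rotations (rotation i = S[i:]+S[:i]):
  rot[0] = aaabbbb$
  rot[1] = aabbbb$a
  rot[2] = abbbb$aa
  rot[3] = bbbb$aaa
  rot[4] = bbb$aaab
  rot[5] = bb$aaabb
  rot[6] = b$aaabbb
  rot[7] = $aaabbbb
Sorted (with $ < everything):
  sorted[0] = $aaabbbb
  sorted[1] = aaabbbb$
  sorted[2] = aabbbb$a
  sorted[3] = abbbb$aa
  sorted[4] = b$aaabbb
  sorted[5] = bb$aaabb
  sorted[6] = bbb$aaab
  sorted[7] = bbbb$aaa
sorted[7] = bbbb$aaa

Answer: bbbb$aaa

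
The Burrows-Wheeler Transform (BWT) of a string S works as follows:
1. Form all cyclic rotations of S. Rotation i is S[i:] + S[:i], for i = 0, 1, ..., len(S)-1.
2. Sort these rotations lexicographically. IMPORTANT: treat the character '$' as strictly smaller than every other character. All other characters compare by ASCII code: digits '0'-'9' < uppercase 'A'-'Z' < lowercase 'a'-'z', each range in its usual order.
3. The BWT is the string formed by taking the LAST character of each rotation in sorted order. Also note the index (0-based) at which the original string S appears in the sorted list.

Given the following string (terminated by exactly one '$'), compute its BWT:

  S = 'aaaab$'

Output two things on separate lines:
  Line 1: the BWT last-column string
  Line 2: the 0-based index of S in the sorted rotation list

All 6 rotations (rotation i = S[i:]+S[:i]):
  rot[0] = aaaab$
  rot[1] = aaab$a
  rot[2] = aab$aa
  rot[3] = ab$aaa
  rot[4] = b$aaaa
  rot[5] = $aaaab
Sorted (with $ < everything):
  sorted[0] = $aaaab  (last char: 'b')
  sorted[1] = aaaab$  (last char: '$')
  sorted[2] = aaab$a  (last char: 'a')
  sorted[3] = aab$aa  (last char: 'a')
  sorted[4] = ab$aaa  (last char: 'a')
  sorted[5] = b$aaaa  (last char: 'a')
Last column: b$aaaa
Original string S is at sorted index 1

Answer: b$aaaa
1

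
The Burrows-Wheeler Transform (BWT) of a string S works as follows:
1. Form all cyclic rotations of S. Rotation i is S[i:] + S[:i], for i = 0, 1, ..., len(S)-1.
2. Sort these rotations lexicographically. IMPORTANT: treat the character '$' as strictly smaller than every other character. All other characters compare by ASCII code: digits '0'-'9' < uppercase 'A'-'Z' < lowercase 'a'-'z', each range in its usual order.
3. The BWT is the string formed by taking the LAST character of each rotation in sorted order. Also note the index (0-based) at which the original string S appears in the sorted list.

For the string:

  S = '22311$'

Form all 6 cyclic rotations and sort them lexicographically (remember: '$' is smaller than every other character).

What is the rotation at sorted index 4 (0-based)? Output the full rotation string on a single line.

All 6 rotations (rotation i = S[i:]+S[:i]):
  rot[0] = 22311$
  rot[1] = 2311$2
  rot[2] = 311$22
  rot[3] = 11$223
  rot[4] = 1$2231
  rot[5] = $22311
Sorted (with $ < everything):
  sorted[0] = $22311
  sorted[1] = 1$2231
  sorted[2] = 11$223
  sorted[3] = 22311$
  sorted[4] = 2311$2
  sorted[5] = 311$22
sorted[4] = 2311$2

Answer: 2311$2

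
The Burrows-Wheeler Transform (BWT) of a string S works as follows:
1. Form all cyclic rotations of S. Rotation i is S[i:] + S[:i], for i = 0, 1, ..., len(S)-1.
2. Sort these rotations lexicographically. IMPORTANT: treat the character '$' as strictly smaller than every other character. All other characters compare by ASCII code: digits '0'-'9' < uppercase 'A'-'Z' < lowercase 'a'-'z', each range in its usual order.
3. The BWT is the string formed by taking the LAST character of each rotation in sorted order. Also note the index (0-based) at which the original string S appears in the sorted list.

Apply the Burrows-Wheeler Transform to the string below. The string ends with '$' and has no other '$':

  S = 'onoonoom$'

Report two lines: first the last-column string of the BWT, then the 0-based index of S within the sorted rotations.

All 9 rotations (rotation i = S[i:]+S[:i]):
  rot[0] = onoonoom$
  rot[1] = noonoom$o
  rot[2] = oonoom$on
  rot[3] = onoom$ono
  rot[4] = noom$onoo
  rot[5] = oom$onoon
  rot[6] = om$onoono
  rot[7] = m$onoonoo
  rot[8] = $onoonoom
Sorted (with $ < everything):
  sorted[0] = $onoonoom  (last char: 'm')
  sorted[1] = m$onoonoo  (last char: 'o')
  sorted[2] = noom$onoo  (last char: 'o')
  sorted[3] = noonoom$o  (last char: 'o')
  sorted[4] = om$onoono  (last char: 'o')
  sorted[5] = onoom$ono  (last char: 'o')
  sorted[6] = onoonoom$  (last char: '$')
  sorted[7] = oom$onoon  (last char: 'n')
  sorted[8] = oonoom$on  (last char: 'n')
Last column: mooooo$nn
Original string S is at sorted index 6

Answer: mooooo$nn
6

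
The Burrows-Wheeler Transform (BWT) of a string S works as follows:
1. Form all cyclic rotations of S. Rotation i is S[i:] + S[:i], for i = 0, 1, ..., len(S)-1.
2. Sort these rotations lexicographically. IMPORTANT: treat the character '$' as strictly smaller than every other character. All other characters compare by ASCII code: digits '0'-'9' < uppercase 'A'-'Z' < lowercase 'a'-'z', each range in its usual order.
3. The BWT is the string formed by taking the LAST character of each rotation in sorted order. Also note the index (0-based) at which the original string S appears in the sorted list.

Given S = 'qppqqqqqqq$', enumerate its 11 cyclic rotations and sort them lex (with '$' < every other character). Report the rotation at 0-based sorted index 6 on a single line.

Answer: qqq$qppqqqq

Derivation:
All 11 rotations (rotation i = S[i:]+S[:i]):
  rot[0] = qppqqqqqqq$
  rot[1] = ppqqqqqqq$q
  rot[2] = pqqqqqqq$qp
  rot[3] = qqqqqqq$qpp
  rot[4] = qqqqqq$qppq
  rot[5] = qqqqq$qppqq
  rot[6] = qqqq$qppqqq
  rot[7] = qqq$qppqqqq
  rot[8] = qq$qppqqqqq
  rot[9] = q$qppqqqqqq
  rot[10] = $qppqqqqqqq
Sorted (with $ < everything):
  sorted[0] = $qppqqqqqqq
  sorted[1] = ppqqqqqqq$q
  sorted[2] = pqqqqqqq$qp
  sorted[3] = q$qppqqqqqq
  sorted[4] = qppqqqqqqq$
  sorted[5] = qq$qppqqqqq
  sorted[6] = qqq$qppqqqq
  sorted[7] = qqqq$qppqqq
  sorted[8] = qqqqq$qppqq
  sorted[9] = qqqqqq$qppq
  sorted[10] = qqqqqqq$qpp
sorted[6] = qqq$qppqqqq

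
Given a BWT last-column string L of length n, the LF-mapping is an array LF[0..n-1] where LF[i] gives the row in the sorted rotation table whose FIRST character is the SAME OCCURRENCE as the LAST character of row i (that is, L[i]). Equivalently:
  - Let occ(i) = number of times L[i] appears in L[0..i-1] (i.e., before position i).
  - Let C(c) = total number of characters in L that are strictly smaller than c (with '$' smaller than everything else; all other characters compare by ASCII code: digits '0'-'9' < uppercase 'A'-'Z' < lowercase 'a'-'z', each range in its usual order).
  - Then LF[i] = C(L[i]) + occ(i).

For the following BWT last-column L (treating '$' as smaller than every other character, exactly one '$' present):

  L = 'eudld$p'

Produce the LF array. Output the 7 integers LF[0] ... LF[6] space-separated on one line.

Char counts: '$':1, 'd':2, 'e':1, 'l':1, 'p':1, 'u':1
C (first-col start): C('$')=0, C('d')=1, C('e')=3, C('l')=4, C('p')=5, C('u')=6
L[0]='e': occ=0, LF[0]=C('e')+0=3+0=3
L[1]='u': occ=0, LF[1]=C('u')+0=6+0=6
L[2]='d': occ=0, LF[2]=C('d')+0=1+0=1
L[3]='l': occ=0, LF[3]=C('l')+0=4+0=4
L[4]='d': occ=1, LF[4]=C('d')+1=1+1=2
L[5]='$': occ=0, LF[5]=C('$')+0=0+0=0
L[6]='p': occ=0, LF[6]=C('p')+0=5+0=5

Answer: 3 6 1 4 2 0 5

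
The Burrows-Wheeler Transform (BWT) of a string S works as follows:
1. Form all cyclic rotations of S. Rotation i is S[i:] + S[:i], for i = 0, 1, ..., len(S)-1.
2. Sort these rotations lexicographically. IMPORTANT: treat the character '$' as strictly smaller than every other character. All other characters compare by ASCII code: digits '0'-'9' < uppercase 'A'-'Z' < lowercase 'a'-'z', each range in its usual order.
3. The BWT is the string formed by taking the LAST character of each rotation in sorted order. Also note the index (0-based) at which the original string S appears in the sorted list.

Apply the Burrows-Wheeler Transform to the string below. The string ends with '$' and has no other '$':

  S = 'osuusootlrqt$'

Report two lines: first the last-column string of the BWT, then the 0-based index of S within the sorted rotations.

All 13 rotations (rotation i = S[i:]+S[:i]):
  rot[0] = osuusootlrqt$
  rot[1] = suusootlrqt$o
  rot[2] = uusootlrqt$os
  rot[3] = usootlrqt$osu
  rot[4] = sootlrqt$osuu
  rot[5] = ootlrqt$osuus
  rot[6] = otlrqt$osuuso
  rot[7] = tlrqt$osuusoo
  rot[8] = lrqt$osuusoot
  rot[9] = rqt$osuusootl
  rot[10] = qt$osuusootlr
  rot[11] = t$osuusootlrq
  rot[12] = $osuusootlrqt
Sorted (with $ < everything):
  sorted[0] = $osuusootlrqt  (last char: 't')
  sorted[1] = lrqt$osuusoot  (last char: 't')
  sorted[2] = ootlrqt$osuus  (last char: 's')
  sorted[3] = osuusootlrqt$  (last char: '$')
  sorted[4] = otlrqt$osuuso  (last char: 'o')
  sorted[5] = qt$osuusootlr  (last char: 'r')
  sorted[6] = rqt$osuusootl  (last char: 'l')
  sorted[7] = sootlrqt$osuu  (last char: 'u')
  sorted[8] = suusootlrqt$o  (last char: 'o')
  sorted[9] = t$osuusootlrq  (last char: 'q')
  sorted[10] = tlrqt$osuusoo  (last char: 'o')
  sorted[11] = usootlrqt$osu  (last char: 'u')
  sorted[12] = uusootlrqt$os  (last char: 's')
Last column: tts$orluoqous
Original string S is at sorted index 3

Answer: tts$orluoqous
3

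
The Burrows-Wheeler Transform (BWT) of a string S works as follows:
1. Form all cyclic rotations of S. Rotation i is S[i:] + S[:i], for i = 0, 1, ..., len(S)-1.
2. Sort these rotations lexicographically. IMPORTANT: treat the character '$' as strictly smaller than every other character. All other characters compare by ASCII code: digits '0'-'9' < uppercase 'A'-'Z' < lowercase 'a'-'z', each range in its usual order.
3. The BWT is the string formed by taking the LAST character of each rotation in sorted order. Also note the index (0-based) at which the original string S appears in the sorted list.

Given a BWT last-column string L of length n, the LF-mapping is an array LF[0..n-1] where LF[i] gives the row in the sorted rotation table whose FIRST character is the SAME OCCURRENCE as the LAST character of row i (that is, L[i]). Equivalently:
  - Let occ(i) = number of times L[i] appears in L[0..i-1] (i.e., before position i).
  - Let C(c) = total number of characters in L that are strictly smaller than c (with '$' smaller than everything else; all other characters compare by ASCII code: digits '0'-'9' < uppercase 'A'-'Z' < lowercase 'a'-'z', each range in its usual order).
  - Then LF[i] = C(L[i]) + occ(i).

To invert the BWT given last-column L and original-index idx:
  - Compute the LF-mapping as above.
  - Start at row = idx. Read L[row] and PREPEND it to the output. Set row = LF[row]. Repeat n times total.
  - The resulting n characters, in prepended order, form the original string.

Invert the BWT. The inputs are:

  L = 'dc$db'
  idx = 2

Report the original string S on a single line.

Answer: cbdd$

Derivation:
LF mapping: 3 2 0 4 1
Walk LF starting at row 2, prepending L[row]:
  step 1: row=2, L[2]='$', prepend. Next row=LF[2]=0
  step 2: row=0, L[0]='d', prepend. Next row=LF[0]=3
  step 3: row=3, L[3]='d', prepend. Next row=LF[3]=4
  step 4: row=4, L[4]='b', prepend. Next row=LF[4]=1
  step 5: row=1, L[1]='c', prepend. Next row=LF[1]=2
Reversed output: cbdd$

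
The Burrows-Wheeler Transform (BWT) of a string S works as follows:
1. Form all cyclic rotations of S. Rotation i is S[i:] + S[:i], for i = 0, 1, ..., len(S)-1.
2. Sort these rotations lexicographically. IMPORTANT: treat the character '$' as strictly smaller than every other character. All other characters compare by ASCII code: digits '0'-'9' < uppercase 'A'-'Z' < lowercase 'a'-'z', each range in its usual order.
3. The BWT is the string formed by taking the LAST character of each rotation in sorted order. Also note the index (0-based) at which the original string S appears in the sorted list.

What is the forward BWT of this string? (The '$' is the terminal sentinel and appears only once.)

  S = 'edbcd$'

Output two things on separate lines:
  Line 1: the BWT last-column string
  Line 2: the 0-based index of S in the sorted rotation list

All 6 rotations (rotation i = S[i:]+S[:i]):
  rot[0] = edbcd$
  rot[1] = dbcd$e
  rot[2] = bcd$ed
  rot[3] = cd$edb
  rot[4] = d$edbc
  rot[5] = $edbcd
Sorted (with $ < everything):
  sorted[0] = $edbcd  (last char: 'd')
  sorted[1] = bcd$ed  (last char: 'd')
  sorted[2] = cd$edb  (last char: 'b')
  sorted[3] = d$edbc  (last char: 'c')
  sorted[4] = dbcd$e  (last char: 'e')
  sorted[5] = edbcd$  (last char: '$')
Last column: ddbce$
Original string S is at sorted index 5

Answer: ddbce$
5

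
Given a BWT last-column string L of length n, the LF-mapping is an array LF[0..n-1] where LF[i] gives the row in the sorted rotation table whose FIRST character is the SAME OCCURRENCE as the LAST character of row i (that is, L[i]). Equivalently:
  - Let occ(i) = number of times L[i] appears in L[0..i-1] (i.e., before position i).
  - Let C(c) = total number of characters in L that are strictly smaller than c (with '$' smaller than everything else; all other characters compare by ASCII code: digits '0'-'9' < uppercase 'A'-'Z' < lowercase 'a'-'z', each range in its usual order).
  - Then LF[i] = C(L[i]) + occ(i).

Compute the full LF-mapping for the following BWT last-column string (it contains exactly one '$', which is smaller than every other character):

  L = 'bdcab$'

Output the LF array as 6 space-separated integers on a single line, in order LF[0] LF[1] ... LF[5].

Answer: 2 5 4 1 3 0

Derivation:
Char counts: '$':1, 'a':1, 'b':2, 'c':1, 'd':1
C (first-col start): C('$')=0, C('a')=1, C('b')=2, C('c')=4, C('d')=5
L[0]='b': occ=0, LF[0]=C('b')+0=2+0=2
L[1]='d': occ=0, LF[1]=C('d')+0=5+0=5
L[2]='c': occ=0, LF[2]=C('c')+0=4+0=4
L[3]='a': occ=0, LF[3]=C('a')+0=1+0=1
L[4]='b': occ=1, LF[4]=C('b')+1=2+1=3
L[5]='$': occ=0, LF[5]=C('$')+0=0+0=0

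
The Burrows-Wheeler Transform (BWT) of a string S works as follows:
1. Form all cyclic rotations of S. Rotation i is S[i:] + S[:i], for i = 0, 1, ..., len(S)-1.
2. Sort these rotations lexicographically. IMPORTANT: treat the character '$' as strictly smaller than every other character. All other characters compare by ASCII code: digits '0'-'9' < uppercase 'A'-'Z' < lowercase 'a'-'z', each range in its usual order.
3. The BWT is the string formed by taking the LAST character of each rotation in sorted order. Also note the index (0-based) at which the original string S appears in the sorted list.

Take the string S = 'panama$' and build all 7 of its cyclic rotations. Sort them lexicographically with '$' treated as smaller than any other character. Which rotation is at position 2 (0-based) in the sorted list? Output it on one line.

Answer: ama$pan

Derivation:
All 7 rotations (rotation i = S[i:]+S[:i]):
  rot[0] = panama$
  rot[1] = anama$p
  rot[2] = nama$pa
  rot[3] = ama$pan
  rot[4] = ma$pana
  rot[5] = a$panam
  rot[6] = $panama
Sorted (with $ < everything):
  sorted[0] = $panama
  sorted[1] = a$panam
  sorted[2] = ama$pan
  sorted[3] = anama$p
  sorted[4] = ma$pana
  sorted[5] = nama$pa
  sorted[6] = panama$
sorted[2] = ama$pan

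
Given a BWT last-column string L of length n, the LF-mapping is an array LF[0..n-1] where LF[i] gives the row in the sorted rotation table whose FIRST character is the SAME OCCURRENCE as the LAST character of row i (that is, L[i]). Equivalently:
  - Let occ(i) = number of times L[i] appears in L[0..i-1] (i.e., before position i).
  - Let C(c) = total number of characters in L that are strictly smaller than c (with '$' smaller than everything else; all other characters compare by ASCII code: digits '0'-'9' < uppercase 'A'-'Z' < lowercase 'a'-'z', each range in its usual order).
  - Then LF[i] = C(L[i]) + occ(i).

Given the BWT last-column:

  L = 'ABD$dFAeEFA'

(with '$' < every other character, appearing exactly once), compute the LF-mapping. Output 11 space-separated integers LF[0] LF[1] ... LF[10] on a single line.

Answer: 1 4 5 0 9 7 2 10 6 8 3

Derivation:
Char counts: '$':1, 'A':3, 'B':1, 'D':1, 'E':1, 'F':2, 'd':1, 'e':1
C (first-col start): C('$')=0, C('A')=1, C('B')=4, C('D')=5, C('E')=6, C('F')=7, C('d')=9, C('e')=10
L[0]='A': occ=0, LF[0]=C('A')+0=1+0=1
L[1]='B': occ=0, LF[1]=C('B')+0=4+0=4
L[2]='D': occ=0, LF[2]=C('D')+0=5+0=5
L[3]='$': occ=0, LF[3]=C('$')+0=0+0=0
L[4]='d': occ=0, LF[4]=C('d')+0=9+0=9
L[5]='F': occ=0, LF[5]=C('F')+0=7+0=7
L[6]='A': occ=1, LF[6]=C('A')+1=1+1=2
L[7]='e': occ=0, LF[7]=C('e')+0=10+0=10
L[8]='E': occ=0, LF[8]=C('E')+0=6+0=6
L[9]='F': occ=1, LF[9]=C('F')+1=7+1=8
L[10]='A': occ=2, LF[10]=C('A')+2=1+2=3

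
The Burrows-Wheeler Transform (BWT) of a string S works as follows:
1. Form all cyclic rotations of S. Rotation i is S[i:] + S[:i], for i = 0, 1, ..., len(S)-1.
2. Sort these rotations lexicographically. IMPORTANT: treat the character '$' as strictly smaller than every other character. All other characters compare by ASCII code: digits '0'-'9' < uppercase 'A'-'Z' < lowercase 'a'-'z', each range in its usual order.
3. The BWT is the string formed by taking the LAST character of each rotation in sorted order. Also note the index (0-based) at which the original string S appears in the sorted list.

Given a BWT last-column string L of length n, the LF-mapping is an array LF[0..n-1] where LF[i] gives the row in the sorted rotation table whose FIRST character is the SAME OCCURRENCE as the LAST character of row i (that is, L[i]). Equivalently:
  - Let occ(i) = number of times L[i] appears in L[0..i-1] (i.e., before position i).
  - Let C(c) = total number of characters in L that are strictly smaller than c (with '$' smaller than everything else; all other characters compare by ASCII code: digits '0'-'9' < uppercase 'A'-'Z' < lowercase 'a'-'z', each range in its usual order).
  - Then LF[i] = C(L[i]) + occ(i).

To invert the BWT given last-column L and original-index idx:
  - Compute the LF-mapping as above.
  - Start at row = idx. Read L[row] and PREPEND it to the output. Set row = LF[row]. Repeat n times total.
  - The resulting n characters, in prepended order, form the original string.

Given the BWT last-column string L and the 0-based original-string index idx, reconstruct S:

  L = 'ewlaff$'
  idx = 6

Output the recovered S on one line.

LF mapping: 2 6 5 1 3 4 0
Walk LF starting at row 6, prepending L[row]:
  step 1: row=6, L[6]='$', prepend. Next row=LF[6]=0
  step 2: row=0, L[0]='e', prepend. Next row=LF[0]=2
  step 3: row=2, L[2]='l', prepend. Next row=LF[2]=5
  step 4: row=5, L[5]='f', prepend. Next row=LF[5]=4
  step 5: row=4, L[4]='f', prepend. Next row=LF[4]=3
  step 6: row=3, L[3]='a', prepend. Next row=LF[3]=1
  step 7: row=1, L[1]='w', prepend. Next row=LF[1]=6
Reversed output: waffle$

Answer: waffle$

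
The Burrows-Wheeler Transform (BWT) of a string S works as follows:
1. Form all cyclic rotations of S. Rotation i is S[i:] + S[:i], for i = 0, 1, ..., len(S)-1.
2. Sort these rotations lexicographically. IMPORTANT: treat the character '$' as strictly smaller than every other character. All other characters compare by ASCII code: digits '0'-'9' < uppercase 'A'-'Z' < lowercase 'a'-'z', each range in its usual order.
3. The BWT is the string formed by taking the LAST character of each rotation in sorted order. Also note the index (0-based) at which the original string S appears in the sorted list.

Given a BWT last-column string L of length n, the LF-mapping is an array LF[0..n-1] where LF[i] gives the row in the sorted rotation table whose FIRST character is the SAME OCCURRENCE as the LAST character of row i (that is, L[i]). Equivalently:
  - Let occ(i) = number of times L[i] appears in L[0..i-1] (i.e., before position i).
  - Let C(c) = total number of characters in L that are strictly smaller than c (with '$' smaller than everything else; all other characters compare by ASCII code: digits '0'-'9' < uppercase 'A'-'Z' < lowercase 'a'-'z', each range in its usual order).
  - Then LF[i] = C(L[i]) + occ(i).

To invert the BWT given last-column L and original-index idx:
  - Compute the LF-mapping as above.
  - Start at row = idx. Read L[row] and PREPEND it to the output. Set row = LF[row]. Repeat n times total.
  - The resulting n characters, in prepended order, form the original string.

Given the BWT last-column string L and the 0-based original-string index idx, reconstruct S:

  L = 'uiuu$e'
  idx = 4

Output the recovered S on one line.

Answer: uieuu$

Derivation:
LF mapping: 3 2 4 5 0 1
Walk LF starting at row 4, prepending L[row]:
  step 1: row=4, L[4]='$', prepend. Next row=LF[4]=0
  step 2: row=0, L[0]='u', prepend. Next row=LF[0]=3
  step 3: row=3, L[3]='u', prepend. Next row=LF[3]=5
  step 4: row=5, L[5]='e', prepend. Next row=LF[5]=1
  step 5: row=1, L[1]='i', prepend. Next row=LF[1]=2
  step 6: row=2, L[2]='u', prepend. Next row=LF[2]=4
Reversed output: uieuu$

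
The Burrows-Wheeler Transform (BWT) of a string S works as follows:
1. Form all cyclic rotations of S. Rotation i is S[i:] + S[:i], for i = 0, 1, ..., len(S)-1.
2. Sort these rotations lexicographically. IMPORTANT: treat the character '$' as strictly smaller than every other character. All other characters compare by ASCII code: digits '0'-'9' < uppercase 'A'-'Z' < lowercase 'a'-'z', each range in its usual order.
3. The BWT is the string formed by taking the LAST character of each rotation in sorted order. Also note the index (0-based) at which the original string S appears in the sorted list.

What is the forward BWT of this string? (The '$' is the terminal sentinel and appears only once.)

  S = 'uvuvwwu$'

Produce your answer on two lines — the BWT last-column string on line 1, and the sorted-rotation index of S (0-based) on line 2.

All 8 rotations (rotation i = S[i:]+S[:i]):
  rot[0] = uvuvwwu$
  rot[1] = vuvwwu$u
  rot[2] = uvwwu$uv
  rot[3] = vwwu$uvu
  rot[4] = wwu$uvuv
  rot[5] = wu$uvuvw
  rot[6] = u$uvuvww
  rot[7] = $uvuvwwu
Sorted (with $ < everything):
  sorted[0] = $uvuvwwu  (last char: 'u')
  sorted[1] = u$uvuvww  (last char: 'w')
  sorted[2] = uvuvwwu$  (last char: '$')
  sorted[3] = uvwwu$uv  (last char: 'v')
  sorted[4] = vuvwwu$u  (last char: 'u')
  sorted[5] = vwwu$uvu  (last char: 'u')
  sorted[6] = wu$uvuvw  (last char: 'w')
  sorted[7] = wwu$uvuv  (last char: 'v')
Last column: uw$vuuwv
Original string S is at sorted index 2

Answer: uw$vuuwv
2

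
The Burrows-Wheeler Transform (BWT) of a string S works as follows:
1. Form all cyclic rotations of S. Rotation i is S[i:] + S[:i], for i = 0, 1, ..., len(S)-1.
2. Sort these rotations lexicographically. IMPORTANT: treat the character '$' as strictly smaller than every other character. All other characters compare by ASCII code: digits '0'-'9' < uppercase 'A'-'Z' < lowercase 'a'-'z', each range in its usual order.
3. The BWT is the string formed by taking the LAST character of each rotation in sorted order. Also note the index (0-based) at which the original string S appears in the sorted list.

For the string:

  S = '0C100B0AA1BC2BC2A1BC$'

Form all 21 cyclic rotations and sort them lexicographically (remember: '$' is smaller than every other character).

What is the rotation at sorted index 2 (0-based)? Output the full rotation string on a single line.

All 21 rotations (rotation i = S[i:]+S[:i]):
  rot[0] = 0C100B0AA1BC2BC2A1BC$
  rot[1] = C100B0AA1BC2BC2A1BC$0
  rot[2] = 100B0AA1BC2BC2A1BC$0C
  rot[3] = 00B0AA1BC2BC2A1BC$0C1
  rot[4] = 0B0AA1BC2BC2A1BC$0C10
  rot[5] = B0AA1BC2BC2A1BC$0C100
  rot[6] = 0AA1BC2BC2A1BC$0C100B
  rot[7] = AA1BC2BC2A1BC$0C100B0
  rot[8] = A1BC2BC2A1BC$0C100B0A
  rot[9] = 1BC2BC2A1BC$0C100B0AA
  rot[10] = BC2BC2A1BC$0C100B0AA1
  rot[11] = C2BC2A1BC$0C100B0AA1B
  rot[12] = 2BC2A1BC$0C100B0AA1BC
  rot[13] = BC2A1BC$0C100B0AA1BC2
  rot[14] = C2A1BC$0C100B0AA1BC2B
  rot[15] = 2A1BC$0C100B0AA1BC2BC
  rot[16] = A1BC$0C100B0AA1BC2BC2
  rot[17] = 1BC$0C100B0AA1BC2BC2A
  rot[18] = BC$0C100B0AA1BC2BC2A1
  rot[19] = C$0C100B0AA1BC2BC2A1B
  rot[20] = $0C100B0AA1BC2BC2A1BC
Sorted (with $ < everything):
  sorted[0] = $0C100B0AA1BC2BC2A1BC
  sorted[1] = 00B0AA1BC2BC2A1BC$0C1
  sorted[2] = 0AA1BC2BC2A1BC$0C100B
  sorted[3] = 0B0AA1BC2BC2A1BC$0C10
  sorted[4] = 0C100B0AA1BC2BC2A1BC$
  sorted[5] = 100B0AA1BC2BC2A1BC$0C
  sorted[6] = 1BC$0C100B0AA1BC2BC2A
  sorted[7] = 1BC2BC2A1BC$0C100B0AA
  sorted[8] = 2A1BC$0C100B0AA1BC2BC
  sorted[9] = 2BC2A1BC$0C100B0AA1BC
  sorted[10] = A1BC$0C100B0AA1BC2BC2
  sorted[11] = A1BC2BC2A1BC$0C100B0A
  sorted[12] = AA1BC2BC2A1BC$0C100B0
  sorted[13] = B0AA1BC2BC2A1BC$0C100
  sorted[14] = BC$0C100B0AA1BC2BC2A1
  sorted[15] = BC2A1BC$0C100B0AA1BC2
  sorted[16] = BC2BC2A1BC$0C100B0AA1
  sorted[17] = C$0C100B0AA1BC2BC2A1B
  sorted[18] = C100B0AA1BC2BC2A1BC$0
  sorted[19] = C2A1BC$0C100B0AA1BC2B
  sorted[20] = C2BC2A1BC$0C100B0AA1B
sorted[2] = 0AA1BC2BC2A1BC$0C100B

Answer: 0AA1BC2BC2A1BC$0C100B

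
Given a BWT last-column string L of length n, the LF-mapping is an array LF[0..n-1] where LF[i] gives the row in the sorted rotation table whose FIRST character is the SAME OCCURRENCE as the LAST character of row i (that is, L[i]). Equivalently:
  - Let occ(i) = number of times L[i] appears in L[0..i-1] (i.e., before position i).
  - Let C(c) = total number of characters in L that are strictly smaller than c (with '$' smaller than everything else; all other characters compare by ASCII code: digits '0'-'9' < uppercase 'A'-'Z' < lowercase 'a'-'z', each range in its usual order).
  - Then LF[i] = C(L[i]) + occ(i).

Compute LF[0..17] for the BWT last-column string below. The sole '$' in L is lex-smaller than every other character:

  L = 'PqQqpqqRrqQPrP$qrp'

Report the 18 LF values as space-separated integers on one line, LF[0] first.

Answer: 1 9 4 10 7 11 12 6 15 13 5 2 16 3 0 14 17 8

Derivation:
Char counts: '$':1, 'P':3, 'Q':2, 'R':1, 'p':2, 'q':6, 'r':3
C (first-col start): C('$')=0, C('P')=1, C('Q')=4, C('R')=6, C('p')=7, C('q')=9, C('r')=15
L[0]='P': occ=0, LF[0]=C('P')+0=1+0=1
L[1]='q': occ=0, LF[1]=C('q')+0=9+0=9
L[2]='Q': occ=0, LF[2]=C('Q')+0=4+0=4
L[3]='q': occ=1, LF[3]=C('q')+1=9+1=10
L[4]='p': occ=0, LF[4]=C('p')+0=7+0=7
L[5]='q': occ=2, LF[5]=C('q')+2=9+2=11
L[6]='q': occ=3, LF[6]=C('q')+3=9+3=12
L[7]='R': occ=0, LF[7]=C('R')+0=6+0=6
L[8]='r': occ=0, LF[8]=C('r')+0=15+0=15
L[9]='q': occ=4, LF[9]=C('q')+4=9+4=13
L[10]='Q': occ=1, LF[10]=C('Q')+1=4+1=5
L[11]='P': occ=1, LF[11]=C('P')+1=1+1=2
L[12]='r': occ=1, LF[12]=C('r')+1=15+1=16
L[13]='P': occ=2, LF[13]=C('P')+2=1+2=3
L[14]='$': occ=0, LF[14]=C('$')+0=0+0=0
L[15]='q': occ=5, LF[15]=C('q')+5=9+5=14
L[16]='r': occ=2, LF[16]=C('r')+2=15+2=17
L[17]='p': occ=1, LF[17]=C('p')+1=7+1=8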